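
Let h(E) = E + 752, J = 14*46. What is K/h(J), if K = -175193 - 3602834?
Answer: -3778027/1396 ≈ -2706.3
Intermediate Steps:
J = 644
h(E) = 752 + E
K = -3778027
K/h(J) = -3778027/(752 + 644) = -3778027/1396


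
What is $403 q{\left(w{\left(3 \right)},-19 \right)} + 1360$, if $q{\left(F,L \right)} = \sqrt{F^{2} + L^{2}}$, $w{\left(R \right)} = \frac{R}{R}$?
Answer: $1360 + 403 \sqrt{362} \approx 9027.6$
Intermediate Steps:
$w{\left(R \right)} = 1$
$403 q{\left(w{\left(3 \right)},-19 \right)} + 1360 = 403 \sqrt{1^{2} + \left(-19\right)^{2}} + 1360 = 403 \sqrt{1 + 361} + 1360 = 403 \sqrt{362} + 1360 = 1360 + 403 \sqrt{362}$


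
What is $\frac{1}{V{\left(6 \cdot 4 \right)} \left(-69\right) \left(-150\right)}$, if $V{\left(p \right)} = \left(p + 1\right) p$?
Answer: $\frac{1}{6210000} \approx 1.6103 \cdot 10^{-7}$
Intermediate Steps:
$V{\left(p \right)} = p \left(1 + p\right)$ ($V{\left(p \right)} = \left(1 + p\right) p = p \left(1 + p\right)$)
$\frac{1}{V{\left(6 \cdot 4 \right)} \left(-69\right) \left(-150\right)} = \frac{1}{6 \cdot 4 \left(1 + 6 \cdot 4\right) \left(-69\right) \left(-150\right)} = \frac{1}{24 \left(1 + 24\right) \left(-69\right) \left(-150\right)} = \frac{1}{24 \cdot 25 \left(-69\right) \left(-150\right)} = \frac{1}{600 \left(-69\right) \left(-150\right)} = \frac{1}{\left(-41400\right) \left(-150\right)} = \frac{1}{6210000}$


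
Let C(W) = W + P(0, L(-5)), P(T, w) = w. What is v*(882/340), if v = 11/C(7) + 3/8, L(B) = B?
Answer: 20727/1360 ≈ 15.240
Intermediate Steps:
C(W) = -5 + W (C(W) = W - 5 = -5 + W)
v = 47/8 (v = 11/(-5 + 7) + 3/8 = 11/2 + 3*(1/8) = 11*(1/2) + 3/8 = 11/2 + 3/8 = 47/8 ≈ 5.8750)
v*(882/340) = 47*(882/340)/8 = 47*(882*(1/340))/8 = (47/8)*(441/170) = 20727/1360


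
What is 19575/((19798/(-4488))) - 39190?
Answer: -431868110/9899 ≈ -43627.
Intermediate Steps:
19575/((19798/(-4488))) - 39190 = 19575/((19798*(-1/4488))) - 39190 = 19575/(-9899/2244) - 39190 = 19575*(-2244/9899) - 39190 = -43926300/9899 - 39190 = -431868110/9899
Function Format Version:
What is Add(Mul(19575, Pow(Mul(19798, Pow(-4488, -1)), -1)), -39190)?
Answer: Rational(-431868110, 9899) ≈ -43627.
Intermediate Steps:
Add(Mul(19575, Pow(Mul(19798, Pow(-4488, -1)), -1)), -39190) = Add(Mul(19575, Pow(Mul(19798, Rational(-1, 4488)), -1)), -39190) = Add(Mul(19575, Pow(Rational(-9899, 2244), -1)), -39190) = Add(Mul(19575, Rational(-2244, 9899)), -39190) = Add(Rational(-43926300, 9899), -39190) = Rational(-431868110, 9899)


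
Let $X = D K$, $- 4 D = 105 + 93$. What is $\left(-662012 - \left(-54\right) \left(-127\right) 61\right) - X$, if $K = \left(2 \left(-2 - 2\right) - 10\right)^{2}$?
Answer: $-1064312$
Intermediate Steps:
$D = - \frac{99}{2}$ ($D = - \frac{105 + 93}{4} = \left(- \frac{1}{4}\right) 198 = - \frac{99}{2} \approx -49.5$)
$K = 324$ ($K = \left(2 \left(-4\right) - 10\right)^{2} = \left(-8 - 10\right)^{2} = \left(-18\right)^{2} = 324$)
$X = -16038$ ($X = \left(- \frac{99}{2}\right) 324 = -16038$)
$\left(-662012 - \left(-54\right) \left(-127\right) 61\right) - X = \left(-662012 - \left(-54\right) \left(-127\right) 61\right) - -16038 = \left(-662012 - 6858 \cdot 61\right) + 16038 = \left(-662012 - 418338\right) + 16038 = -1080350 + 16038 = -1064312$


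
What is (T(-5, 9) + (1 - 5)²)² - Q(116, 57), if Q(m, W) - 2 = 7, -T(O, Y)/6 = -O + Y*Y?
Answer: 249991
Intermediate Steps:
T(O, Y) = -6*Y² + 6*O (T(O, Y) = -6*(-O + Y*Y) = -6*(-O + Y²) = -6*(Y² - O) = -6*Y² + 6*O)
Q(m, W) = 9 (Q(m, W) = 2 + 7 = 9)
(T(-5, 9) + (1 - 5)²)² - Q(116, 57) = ((-6*9² + 6*(-5)) + (1 - 5)²)² - 1*9 = ((-6*81 - 30) + (-4)²)² - 9 = ((-486 - 30) + 16)² - 9 = (-516 + 16)² - 9 = (-500)² - 9 = 250000 - 9 = 249991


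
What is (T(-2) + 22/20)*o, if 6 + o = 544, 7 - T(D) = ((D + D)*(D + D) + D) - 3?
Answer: -7801/5 ≈ -1560.2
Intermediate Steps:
T(D) = 10 - D - 4*D² (T(D) = 7 - (((D + D)*(D + D) + D) - 3) = 7 - (((2*D)*(2*D) + D) - 3) = 7 - ((4*D² + D) - 3) = 7 - ((D + 4*D²) - 3) = 7 - (-3 + D + 4*D²) = 7 + (3 - D - 4*D²) = 10 - D - 4*D²)
o = 538 (o = -6 + 544 = 538)
(T(-2) + 22/20)*o = ((10 - 1*(-2) - 4*(-2)²) + 22/20)*538 = ((10 + 2 - 4*4) + 22*(1/20))*538 = ((10 + 2 - 16) + 11/10)*538 = (-4 + 11/10)*538 = -29/10*538 = -7801/5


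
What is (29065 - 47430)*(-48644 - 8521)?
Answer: 1049835225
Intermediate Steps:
(29065 - 47430)*(-48644 - 8521) = -18365*(-57165) = 1049835225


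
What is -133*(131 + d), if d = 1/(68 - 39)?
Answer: -505400/29 ≈ -17428.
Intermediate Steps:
d = 1/29 ≈ 0.034483
-133*(131 + d) = -133*(131 + 1/29) = -133*3800/29 = -505400/29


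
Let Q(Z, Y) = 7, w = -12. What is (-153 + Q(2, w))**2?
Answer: 21316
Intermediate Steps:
(-153 + Q(2, w))**2 = (-153 + 7)**2 = (-146)**2 = 21316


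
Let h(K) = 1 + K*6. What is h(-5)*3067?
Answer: -88943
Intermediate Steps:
h(K) = 1 + 6*K
h(-5)*3067 = (1 + 6*(-5))*3067 = (1 - 30)*3067 = -29*3067 = -88943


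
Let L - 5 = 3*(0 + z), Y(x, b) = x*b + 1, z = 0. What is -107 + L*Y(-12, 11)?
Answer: -762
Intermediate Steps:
Y(x, b) = 1 + b*x (Y(x, b) = b*x + 1 = 1 + b*x)
L = 5 (L = 5 + 3*(0 + 0) = 5 + 3*0 = 5 + 0 = 5)
-107 + L*Y(-12, 11) = -107 + 5*(1 + 11*(-12)) = -107 + 5*(1 - 132) = -107 + 5*(-131) = -107 - 655 = -762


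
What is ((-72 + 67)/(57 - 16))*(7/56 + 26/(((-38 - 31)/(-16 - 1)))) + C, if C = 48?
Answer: 1068311/22632 ≈ 47.204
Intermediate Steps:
((-72 + 67)/(57 - 16))*(7/56 + 26/(((-38 - 31)/(-16 - 1)))) + C = ((-72 + 67)/(57 - 16))*(7/56 + 26/(((-38 - 31)/(-16 - 1)))) + 48 = (-5/41)*(7*(1/56) + 26/((-69/(-17)))) + 48 = (-5*1/41)*(⅛ + 26/((-69*(-1/17)))) + 48 = -5*(⅛ + 26/(69/17))/41 + 48 = -5*(⅛ + 26*(17/69))/41 + 48 = -5*(⅛ + 442/69)/41 + 48 = -5/41*3605/552 + 48 = -18025/22632 + 48 = 1068311/22632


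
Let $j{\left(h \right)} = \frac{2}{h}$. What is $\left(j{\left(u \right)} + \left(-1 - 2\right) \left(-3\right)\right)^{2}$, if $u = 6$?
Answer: $\frac{784}{9} \approx 87.111$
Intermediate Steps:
$\left(j{\left(u \right)} + \left(-1 - 2\right) \left(-3\right)\right)^{2} = \left(\frac{2}{6} + \left(-1 - 2\right) \left(-3\right)\right)^{2} = \left(2 \cdot \frac{1}{6} - -9\right)^{2} = \left(\frac{1}{3} + 9\right)^{2} = \left(\frac{28}{3}\right)^{2} = \frac{784}{9}$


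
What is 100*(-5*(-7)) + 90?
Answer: 3590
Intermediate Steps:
100*(-5*(-7)) + 90 = 100*35 + 90 = 3500 + 90 = 3590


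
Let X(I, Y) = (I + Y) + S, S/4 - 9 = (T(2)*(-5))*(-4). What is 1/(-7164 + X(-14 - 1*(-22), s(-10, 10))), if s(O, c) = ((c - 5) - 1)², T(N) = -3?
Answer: -1/7344 ≈ -0.00013617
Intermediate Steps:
s(O, c) = (-6 + c)² (s(O, c) = ((-5 + c) - 1)² = (-6 + c)²)
S = -204 (S = 36 + 4*(-3*(-5)*(-4)) = 36 + 4*(15*(-4)) = 36 + 4*(-60) = 36 - 240 = -204)
X(I, Y) = -204 + I + Y (X(I, Y) = (I + Y) - 204 = -204 + I + Y)
1/(-7164 + X(-14 - 1*(-22), s(-10, 10))) = 1/(-7164 + (-204 + (-14 - 1*(-22)) + (-6 + 10)²)) = 1/(-7164 + (-204 + (-14 + 22) + 4²)) = 1/(-7164 + (-204 + 8 + 16)) = 1/(-7164 - 180) = 1/(-7344) = -1/7344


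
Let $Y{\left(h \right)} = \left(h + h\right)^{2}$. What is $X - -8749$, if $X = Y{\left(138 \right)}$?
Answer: $84925$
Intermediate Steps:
$Y{\left(h \right)} = 4 h^{2}$ ($Y{\left(h \right)} = \left(2 h\right)^{2} = 4 h^{2}$)
$X = 76176$ ($X = 4 \cdot 138^{2} = 4 \cdot 19044 = 76176$)
$X - -8749 = 76176 - -8749 = 76176 + 8749 = 84925$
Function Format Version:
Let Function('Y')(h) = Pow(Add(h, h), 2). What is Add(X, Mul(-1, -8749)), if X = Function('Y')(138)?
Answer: 84925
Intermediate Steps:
Function('Y')(h) = Mul(4, Pow(h, 2)) (Function('Y')(h) = Pow(Mul(2, h), 2) = Mul(4, Pow(h, 2)))
X = 76176 (X = Mul(4, Pow(138, 2)) = Mul(4, 19044) = 76176)
Add(X, Mul(-1, -8749)) = Add(76176, Mul(-1, -8749)) = Add(76176, 8749) = 84925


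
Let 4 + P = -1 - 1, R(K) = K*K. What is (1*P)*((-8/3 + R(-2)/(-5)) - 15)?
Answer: 554/5 ≈ 110.80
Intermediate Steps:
R(K) = K**2
P = -6 (P = -4 + (-1 - 1) = -4 - 2 = -6)
(1*P)*((-8/3 + R(-2)/(-5)) - 15) = (1*(-6))*((-8/3 + (-2)**2/(-5)) - 15) = -6*((-8*1/3 + 4*(-1/5)) - 15) = -6*((-8/3 - 4/5) - 15) = -6*(-52/15 - 15) = -6*(-277/15) = 554/5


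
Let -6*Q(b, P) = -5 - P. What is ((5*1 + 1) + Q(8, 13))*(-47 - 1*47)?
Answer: -846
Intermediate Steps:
Q(b, P) = ⅚ + P/6 (Q(b, P) = -(-5 - P)/6 = ⅚ + P/6)
((5*1 + 1) + Q(8, 13))*(-47 - 1*47) = ((5*1 + 1) + (⅚ + (⅙)*13))*(-47 - 1*47) = ((5 + 1) + (⅚ + 13/6))*(-47 - 47) = (6 + 3)*(-94) = 9*(-94) = -846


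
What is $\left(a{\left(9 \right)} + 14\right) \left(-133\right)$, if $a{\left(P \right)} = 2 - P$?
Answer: $-931$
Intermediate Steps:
$\left(a{\left(9 \right)} + 14\right) \left(-133\right) = \left(\left(2 - 9\right) + 14\right) \left(-133\right) = \left(-7 + 14\right) \left(-133\right) = 7 \left(-133\right) = -931$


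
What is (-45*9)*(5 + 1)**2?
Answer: -14580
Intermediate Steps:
(-45*9)*(5 + 1)**2 = -405*6**2 = -405*36 = -14580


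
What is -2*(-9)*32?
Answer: 576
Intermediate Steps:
-2*(-9)*32 = 18*32 = 576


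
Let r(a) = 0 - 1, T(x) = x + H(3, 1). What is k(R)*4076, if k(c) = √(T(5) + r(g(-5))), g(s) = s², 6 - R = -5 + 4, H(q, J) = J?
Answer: 4076*√5 ≈ 9114.2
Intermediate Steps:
R = 7 (R = 6 - (-5 + 4) = 6 - 1*(-1) = 6 + 1 = 7)
T(x) = 1 + x (T(x) = x + 1 = 1 + x)
r(a) = -1
k(c) = √5 (k(c) = √((1 + 5) - 1) = √(6 - 1) = √5)
k(R)*4076 = √5*4076 = 4076*√5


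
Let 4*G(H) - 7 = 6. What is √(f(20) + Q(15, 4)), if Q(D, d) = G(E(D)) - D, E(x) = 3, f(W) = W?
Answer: √33/2 ≈ 2.8723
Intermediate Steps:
G(H) = 13/4 (G(H) = 7/4 + (¼)*6 = 7/4 + 3/2 = 13/4)
Q(D, d) = 13/4 - D
√(f(20) + Q(15, 4)) = √(20 + (13/4 - 1*15)) = √(20 + (13/4 - 15)) = √(20 - 47/4) = √(33/4) = √33/2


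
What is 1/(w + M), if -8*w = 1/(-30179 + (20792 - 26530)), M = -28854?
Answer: -287336/8290792943 ≈ -3.4657e-5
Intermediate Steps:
w = 1/287336 (w = -1/(8*(-30179 + (20792 - 26530))) = -1/(8*(-30179 - 5738)) = -⅛/(-35917) = -⅛*(-1/35917) = 1/287336 ≈ 3.4802e-6)
1/(w + M) = 1/(1/287336 - 28854) = 1/(-8290792943/287336) = -287336/8290792943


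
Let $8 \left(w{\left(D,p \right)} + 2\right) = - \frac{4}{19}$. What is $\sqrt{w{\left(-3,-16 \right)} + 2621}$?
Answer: $\frac{\sqrt{3781798}}{38} \approx 51.176$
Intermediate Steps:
$w{\left(D,p \right)} = - \frac{77}{38}$ ($w{\left(D,p \right)} = -2 + \frac{\left(-4\right) \frac{1}{19}}{8} = -2 + \frac{1}{8} \left(- \frac{4}{19}\right) = -2 - \frac{1}{38} = - \frac{77}{38}$)
$\sqrt{w{\left(-3,-16 \right)} + 2621} = \sqrt{- \frac{77}{38} + 2621} = \sqrt{\frac{99521}{38}} = \frac{\sqrt{3781798}}{38}$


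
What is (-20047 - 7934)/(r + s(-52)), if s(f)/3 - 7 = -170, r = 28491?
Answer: -9327/9334 ≈ -0.99925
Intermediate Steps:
s(f) = -489 (s(f) = 21 + 3*(-170) = 21 - 510 = -489)
(-20047 - 7934)/(r + s(-52)) = (-20047 - 7934)/(28491 - 489) = -27981/28002 = -27981*1/28002 = -9327/9334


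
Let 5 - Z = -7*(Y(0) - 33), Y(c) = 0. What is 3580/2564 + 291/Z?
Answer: 15739/144866 ≈ 0.10865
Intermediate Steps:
Z = -226 (Z = 5 - (-1)*7*(0 - 33) = 5 - (-1)*7*(-33) = 5 - (-1)*(-231) = 5 - 1*231 = 5 - 231 = -226)
3580/2564 + 291/Z = 3580/2564 + 291/(-226) = 3580*(1/2564) + 291*(-1/226) = 895/641 - 291/226 = 15739/144866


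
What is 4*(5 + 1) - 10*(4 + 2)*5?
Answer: -276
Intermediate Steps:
4*(5 + 1) - 10*(4 + 2)*5 = 4*6 - 60*5 = 24 - 10*30 = 24 - 300 = -276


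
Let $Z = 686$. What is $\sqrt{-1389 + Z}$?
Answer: $i \sqrt{703} \approx 26.514 i$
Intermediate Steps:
$\sqrt{-1389 + Z} = \sqrt{-1389 + 686} = \sqrt{-703} = i \sqrt{703}$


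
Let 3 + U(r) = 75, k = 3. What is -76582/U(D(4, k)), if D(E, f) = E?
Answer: -38291/36 ≈ -1063.6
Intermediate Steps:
U(r) = 72 (U(r) = -3 + 75 = 72)
-76582/U(D(4, k)) = -76582/72 = -76582*1/72 = -38291/36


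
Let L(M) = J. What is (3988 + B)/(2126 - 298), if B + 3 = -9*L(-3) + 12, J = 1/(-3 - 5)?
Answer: 31985/14624 ≈ 2.1872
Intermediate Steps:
J = -⅛ (J = 1/(-8) = -⅛ ≈ -0.12500)
L(M) = -⅛
B = 81/8 (B = -3 + (-9*(-⅛) + 12) = -3 + (9/8 + 12) = -3 + 105/8 = 81/8 ≈ 10.125)
(3988 + B)/(2126 - 298) = (3988 + 81/8)/(2126 - 298) = (31985/8)/1828 = (31985/8)*(1/1828) = 31985/14624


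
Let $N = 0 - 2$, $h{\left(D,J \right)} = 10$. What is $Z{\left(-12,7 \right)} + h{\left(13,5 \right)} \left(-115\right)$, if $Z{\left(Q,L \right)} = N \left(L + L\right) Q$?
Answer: $-814$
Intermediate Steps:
$N = -2$ ($N = 0 - 2 = -2$)
$Z{\left(Q,L \right)} = - 4 L Q$ ($Z{\left(Q,L \right)} = - 2 \left(L + L\right) Q = - 2 \cdot 2 L Q = - 4 L Q$)
$Z{\left(-12,7 \right)} + h{\left(13,5 \right)} \left(-115\right) = \left(-4\right) 7 \left(-12\right) + 10 \left(-115\right) = 336 - 1150 = -814$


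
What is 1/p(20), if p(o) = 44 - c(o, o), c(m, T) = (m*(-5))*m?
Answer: 1/2044 ≈ 0.00048924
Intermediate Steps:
c(m, T) = -5*m² (c(m, T) = (-5*m)*m = -5*m²)
p(o) = 44 + 5*o² (p(o) = 44 - (-5)*o² = 44 + 5*o²)
1/p(20) = 1/(44 + 5*20²) = 1/(44 + 5*400) = 1/(44 + 2000) = 1/2044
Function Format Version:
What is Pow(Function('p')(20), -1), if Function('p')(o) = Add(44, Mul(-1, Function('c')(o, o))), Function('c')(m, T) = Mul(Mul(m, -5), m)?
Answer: Rational(1, 2044) ≈ 0.00048924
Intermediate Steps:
Function('c')(m, T) = Mul(-5, Pow(m, 2)) (Function('c')(m, T) = Mul(Mul(-5, m), m) = Mul(-5, Pow(m, 2)))
Function('p')(o) = Add(44, Mul(5, Pow(o, 2))) (Function('p')(o) = Add(44, Mul(-1, Mul(-5, Pow(o, 2)))) = Add(44, Mul(5, Pow(o, 2))))
Pow(Function('p')(20), -1) = Pow(Add(44, Mul(5, Pow(20, 2))), -1) = Pow(Add(44, Mul(5, 400)), -1) = Pow(Add(44, 2000), -1) = Pow(2044, -1) = Rational(1, 2044)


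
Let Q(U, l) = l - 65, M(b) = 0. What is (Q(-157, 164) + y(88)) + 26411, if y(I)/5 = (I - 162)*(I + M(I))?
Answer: -6050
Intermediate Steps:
Q(U, l) = -65 + l
y(I) = 5*I*(-162 + I) (y(I) = 5*((I - 162)*(I + 0)) = 5*((-162 + I)*I) = 5*(I*(-162 + I)) = 5*I*(-162 + I))
(Q(-157, 164) + y(88)) + 26411 = ((-65 + 164) + 5*88*(-162 + 88)) + 26411 = (99 + 5*88*(-74)) + 26411 = (99 - 32560) + 26411 = -32461 + 26411 = -6050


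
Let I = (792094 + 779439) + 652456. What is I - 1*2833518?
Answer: -609529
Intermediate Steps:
I = 2223989 (I = 1571533 + 652456 = 2223989)
I - 1*2833518 = 2223989 - 1*2833518 = 2223989 - 2833518 = -609529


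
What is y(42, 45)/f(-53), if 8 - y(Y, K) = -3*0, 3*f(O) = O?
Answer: -24/53 ≈ -0.45283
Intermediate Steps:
f(O) = O/3
y(Y, K) = 8 (y(Y, K) = 8 - (-3)*0 = 8 - 1*0 = 8 + 0 = 8)
y(42, 45)/f(-53) = 8/(((⅓)*(-53))) = 8/(-53/3) = 8*(-3/53) = -24/53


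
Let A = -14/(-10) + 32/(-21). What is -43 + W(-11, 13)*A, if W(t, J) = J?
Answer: -4684/105 ≈ -44.609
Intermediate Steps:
A = -13/105 (A = -14*(-⅒) + 32*(-1/21) = 7/5 - 32/21 = -13/105 ≈ -0.12381)
-43 + W(-11, 13)*A = -43 + 13*(-13/105) = -43 - 169/105 = -4684/105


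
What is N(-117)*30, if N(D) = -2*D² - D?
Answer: -817830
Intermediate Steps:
N(D) = -D - 2*D²
N(-117)*30 = -1*(-117)*(1 + 2*(-117))*30 = -1*(-117)*(1 - 234)*30 = -1*(-117)*(-233)*30 = -27261*30 = -817830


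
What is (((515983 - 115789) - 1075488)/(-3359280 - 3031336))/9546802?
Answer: 337647/30504972805016 ≈ 1.1069e-8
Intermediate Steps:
(((515983 - 115789) - 1075488)/(-3359280 - 3031336))/9546802 = ((400194 - 1075488)/(-6390616))*(1/9546802) = -675294*(-1/6390616)*(1/9546802) = (337647/3195308)*(1/9546802) = 337647/30504972805016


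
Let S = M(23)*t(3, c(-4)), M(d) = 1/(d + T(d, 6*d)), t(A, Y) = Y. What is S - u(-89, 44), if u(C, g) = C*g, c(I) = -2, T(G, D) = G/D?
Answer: 544312/139 ≈ 3915.9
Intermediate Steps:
M(d) = 1/(⅙ + d) (M(d) = 1/(d + d/((6*d))) = 1/(d + d*(1/(6*d))) = 1/(d + ⅙) = 1/(⅙ + d))
S = -12/139 (S = (6/(1 + 6*23))*(-2) = (6/(1 + 138))*(-2) = (6/139)*(-2) = -12/139 ≈ -0.086331)
S - u(-89, 44) = -12/139 - (-89)*44 = -12/139 - 1*(-3916) = -12/139 + 3916 = 544312/139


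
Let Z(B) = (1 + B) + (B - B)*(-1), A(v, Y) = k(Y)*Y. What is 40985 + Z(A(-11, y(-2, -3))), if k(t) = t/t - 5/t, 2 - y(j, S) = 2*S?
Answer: 40989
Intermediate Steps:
y(j, S) = 2 - 2*S
k(t) = 1 - 5/t
A(v, Y) = -5 + Y (A(v, Y) = ((-5 + Y)/Y)*Y = -5 + Y)
Z(B) = 1 + B (Z(B) = (1 + B) + 0*(-1) = (1 + B) + 0 = 1 + B)
40985 + Z(A(-11, y(-2, -3))) = 40985 + (1 + (-5 + (2 - 2*(-3)))) = 40985 + (1 + (-5 + (2 + 6))) = 40985 + (1 + (-5 + 8)) = 40985 + (1 + 3) = 40985 + 4 = 40989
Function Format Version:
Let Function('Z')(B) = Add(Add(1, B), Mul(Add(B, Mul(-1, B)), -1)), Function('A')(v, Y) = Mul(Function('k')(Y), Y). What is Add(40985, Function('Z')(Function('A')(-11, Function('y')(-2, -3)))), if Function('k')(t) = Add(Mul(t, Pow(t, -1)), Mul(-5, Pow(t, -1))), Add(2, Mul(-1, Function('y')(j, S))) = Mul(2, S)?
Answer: 40989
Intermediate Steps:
Function('y')(j, S) = Add(2, Mul(-2, S)) (Function('y')(j, S) = Add(2, Mul(-1, Mul(2, S))) = Add(2, Mul(-2, S)))
Function('k')(t) = Add(1, Mul(-5, Pow(t, -1)))
Function('A')(v, Y) = Add(-5, Y) (Function('A')(v, Y) = Mul(Mul(Pow(Y, -1), Add(-5, Y)), Y) = Add(-5, Y))
Function('Z')(B) = Add(1, B) (Function('Z')(B) = Add(Add(1, B), Mul(0, -1)) = Add(Add(1, B), 0) = Add(1, B))
Add(40985, Function('Z')(Function('A')(-11, Function('y')(-2, -3)))) = Add(40985, Add(1, Add(-5, Add(2, Mul(-2, -3))))) = Add(40985, Add(1, Add(-5, Add(2, 6)))) = Add(40985, Add(1, Add(-5, 8))) = Add(40985, Add(1, 3)) = Add(40985, 4) = 40989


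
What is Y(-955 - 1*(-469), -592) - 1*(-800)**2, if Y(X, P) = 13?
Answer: -639987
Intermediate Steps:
Y(-955 - 1*(-469), -592) - 1*(-800)**2 = 13 - 1*(-800)**2 = 13 - 1*640000 = 13 - 640000 = -639987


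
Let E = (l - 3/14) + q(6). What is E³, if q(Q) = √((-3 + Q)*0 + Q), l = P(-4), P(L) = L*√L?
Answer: (-3 - 112*I + 14*√6)³/2744 ≈ -417.99 + 392.09*I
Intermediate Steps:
P(L) = L^(3/2)
l = -8*I (l = (-4)^(3/2) = -8*I ≈ -8.0*I)
q(Q) = √Q (q(Q) = √(0 + Q) = √Q)
E = -3/14 + √6 - 8*I (E = (-8*I - 3/14) + √6 = (-3/14 - 8*I) + √6 = -3/14 + √6 - 8*I ≈ 2.2352 - 8.0*I)
E³ = (-3/14 + √6 - 8*I)³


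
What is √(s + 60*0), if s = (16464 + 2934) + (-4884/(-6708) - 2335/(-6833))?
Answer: √283026670971262894/3819647 ≈ 139.28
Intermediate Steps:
s = 74097598802/3819647 (s = 19398 + (-4884*(-1/6708) - 2335*(-1/6833)) = 19398 + (407/559 + 2335/6833) = 19398 + 4086296/3819647 = 74097598802/3819647 ≈ 19399.)
√(s + 60*0) = √(74097598802/3819647 + 60*0) = √(74097598802/3819647 + 0) = √(74097598802/3819647) = √283026670971262894/3819647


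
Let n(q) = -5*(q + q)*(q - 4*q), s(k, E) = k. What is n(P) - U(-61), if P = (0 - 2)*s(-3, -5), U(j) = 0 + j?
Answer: 1141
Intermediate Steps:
U(j) = j
P = 6 (P = (0 - 2)*(-3) = -2*(-3) = 6)
n(q) = 30*q**2 (n(q) = -5*2*q*(-3*q) = -(-30)*q**2 = 30*q**2)
n(P) - U(-61) = 30*6**2 - 1*(-61) = 30*36 + 61 = 1080 + 61 = 1141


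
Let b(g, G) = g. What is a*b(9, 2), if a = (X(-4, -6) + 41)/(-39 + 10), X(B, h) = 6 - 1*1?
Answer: -414/29 ≈ -14.276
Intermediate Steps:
X(B, h) = 5 (X(B, h) = 6 - 1 = 5)
a = -46/29 (a = (5 + 41)/(-39 + 10) = 46/(-29) = 46*(-1/29) = -46/29 ≈ -1.5862)
a*b(9, 2) = -46/29*9 = -414/29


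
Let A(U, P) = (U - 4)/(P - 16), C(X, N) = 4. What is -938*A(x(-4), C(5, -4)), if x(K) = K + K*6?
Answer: -7504/3 ≈ -2501.3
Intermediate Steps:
x(K) = 7*K (x(K) = K + 6*K = 7*K)
A(U, P) = (-4 + U)/(-16 + P)
-938*A(x(-4), C(5, -4)) = -938*(-4 + 7*(-4))/(-16 + 4) = -938*(-4 - 28)/(-12) = -(-469)*(-32)/6 = -938*8/3 = -7504/3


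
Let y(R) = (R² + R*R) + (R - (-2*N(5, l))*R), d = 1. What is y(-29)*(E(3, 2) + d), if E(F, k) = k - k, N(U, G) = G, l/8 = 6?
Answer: -1131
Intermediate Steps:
l = 48 (l = 8*6 = 48)
E(F, k) = 0
y(R) = 2*R² + 97*R (y(R) = (R² + R*R) + (R - (-2*48)*R) = (R² + R²) + (R - (-96)*R) = 2*R² + (R + 96*R) = 2*R² + 97*R)
y(-29)*(E(3, 2) + d) = (-29*(97 + 2*(-29)))*(0 + 1) = -29*(97 - 58)*1 = -29*39*1 = -1131*1 = -1131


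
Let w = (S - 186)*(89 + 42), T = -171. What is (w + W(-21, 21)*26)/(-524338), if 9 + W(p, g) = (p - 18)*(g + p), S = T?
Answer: 47001/524338 ≈ 0.089639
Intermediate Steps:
S = -171
W(p, g) = -9 + (-18 + p)*(g + p) (W(p, g) = -9 + (p - 18)*(g + p) = -9 + (-18 + p)*(g + p))
w = -46767 (w = (-171 - 186)*(89 + 42) = -357*131 = -46767)
(w + W(-21, 21)*26)/(-524338) = (-46767 + (-9 + (-21)² - 18*21 - 18*(-21) + 21*(-21))*26)/(-524338) = (-46767 + (-9 + 441 - 378 + 378 - 441)*26)*(-1/524338) = (-46767 - 9*26)*(-1/524338) = (-46767 - 234)*(-1/524338) = -47001*(-1/524338) = 47001/524338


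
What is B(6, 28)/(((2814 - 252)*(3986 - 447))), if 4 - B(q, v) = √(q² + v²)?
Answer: 2/4533459 - √205/4533459 ≈ -2.7171e-6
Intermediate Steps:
B(q, v) = 4 - √(q² + v²)
B(6, 28)/(((2814 - 252)*(3986 - 447))) = (4 - √(6² + 28²))/(((2814 - 252)*(3986 - 447))) = (4 - √(36 + 784))/((2562*3539)) = (4 - √820)/9066918 = (4 - 2*√205)*(1/9066918) = 2/4533459 - √205/4533459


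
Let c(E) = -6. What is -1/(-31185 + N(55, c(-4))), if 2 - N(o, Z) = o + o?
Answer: 1/31293 ≈ 3.1956e-5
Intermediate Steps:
N(o, Z) = 2 - 2*o (N(o, Z) = 2 - (o + o) = 2 - 2*o)
-1/(-31185 + N(55, c(-4))) = -1/(-31185 + (2 - 2*55)) = -1/(-31185 + (2 - 110)) = -1/(-31185 - 108) = -1/(-31293) = -1*(-1/31293) = 1/31293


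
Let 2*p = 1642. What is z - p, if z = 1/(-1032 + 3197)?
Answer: -1777464/2165 ≈ -821.00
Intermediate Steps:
z = 1/2165 ≈ 0.00046189
p = 821 (p = (½)*1642 = 821)
z - p = 1/2165 - 1*821 = 1/2165 - 821 = -1777464/2165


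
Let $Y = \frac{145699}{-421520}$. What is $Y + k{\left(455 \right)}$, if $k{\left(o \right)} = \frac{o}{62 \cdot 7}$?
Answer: $\frac{9182731}{13067120} \approx 0.70274$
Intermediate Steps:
$Y = - \frac{145699}{421520}$ ($Y = 145699 \left(- \frac{1}{421520}\right) = - \frac{145699}{421520} \approx -0.34565$)
$k{\left(o \right)} = \frac{o}{434}$
$Y + k{\left(455 \right)} = - \frac{145699}{421520} + \frac{1}{434} \cdot 455 = - \frac{145699}{421520} + \frac{65}{62} = \frac{9182731}{13067120}$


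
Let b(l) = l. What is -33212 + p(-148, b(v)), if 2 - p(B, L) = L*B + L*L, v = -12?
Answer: -35130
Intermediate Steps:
p(B, L) = 2 - L² - B*L (p(B, L) = 2 - (L*B + L*L) = 2 - (B*L + L²) = 2 - (L² + B*L) = 2 + (-L² - B*L) = 2 - L² - B*L)
-33212 + p(-148, b(v)) = -33212 + (2 - 1*(-12)² - 1*(-148)*(-12)) = -33212 + (2 - 1*144 - 1776) = -33212 + (2 - 144 - 1776) = -33212 - 1918 = -35130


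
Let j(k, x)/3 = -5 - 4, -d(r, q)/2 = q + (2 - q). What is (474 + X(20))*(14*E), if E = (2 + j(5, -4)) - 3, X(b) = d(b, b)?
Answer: -184240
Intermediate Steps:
d(r, q) = -4 (d(r, q) = -2*(q + (2 - q)) = -2*2 = -4)
X(b) = -4
j(k, x) = -27 (j(k, x) = 3*(-5 - 4) = 3*(-9) = -27)
E = -28 (E = (2 - 27) - 3 = -25 - 3 = -28)
(474 + X(20))*(14*E) = (474 - 4)*(14*(-28)) = 470*(-392) = -184240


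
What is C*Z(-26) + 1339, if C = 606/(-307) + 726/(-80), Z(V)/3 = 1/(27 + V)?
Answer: 16035877/12280 ≈ 1305.9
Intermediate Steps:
Z(V) = 3/(27 + V)
C = -135681/12280 (C = 606*(-1/307) + 726*(-1/80) = -606/307 - 363/40 = -135681/12280 ≈ -11.049)
C*Z(-26) + 1339 = -407043/(12280*(27 - 26)) + 1339 = -407043/(12280*1) + 1339 = -407043/12280 + 1339 = 16035877/12280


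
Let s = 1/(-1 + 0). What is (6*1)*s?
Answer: -6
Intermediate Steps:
s = -1 (s = 1/(-1) = -1)
(6*1)*s = (6*1)*(-1) = 6*(-1) = -6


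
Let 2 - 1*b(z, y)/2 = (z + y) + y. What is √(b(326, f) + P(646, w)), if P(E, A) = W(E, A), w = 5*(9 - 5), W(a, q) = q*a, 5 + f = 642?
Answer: 2*√2431 ≈ 98.610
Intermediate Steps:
f = 637 (f = -5 + 642 = 637)
W(a, q) = a*q
w = 20 (w = 5*4 = 20)
b(z, y) = 4 - 4*y - 2*z (b(z, y) = 4 - 2*((z + y) + y) = 4 - 2*((y + z) + y) = 4 - 2*(z + 2*y) = 4 + (-4*y - 2*z) = 4 - 4*y - 2*z)
P(E, A) = A*E (P(E, A) = E*A = A*E)
√(b(326, f) + P(646, w)) = √((4 - 4*637 - 2*326) + 20*646) = √((4 - 2548 - 652) + 12920) = √(-3196 + 12920) = √9724 = 2*√2431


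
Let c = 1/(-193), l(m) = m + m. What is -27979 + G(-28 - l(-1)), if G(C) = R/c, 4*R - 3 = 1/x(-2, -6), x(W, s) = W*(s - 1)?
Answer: -1575123/56 ≈ -28127.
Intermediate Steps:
l(m) = 2*m
x(W, s) = W*(-1 + s)
c = -1/193 ≈ -0.0051813
R = 43/56 (R = ¾ + 1/(4*((-2*(-1 - 6)))) = ¾ + 1/(4*((-2*(-7)))) = ¾ + (¼)/14 = ¾ + (¼)*(1/14) = ¾ + 1/56 = 43/56 ≈ 0.76786)
G(C) = -8299/56 (G(C) = 43/(56*(-1/193)) = (43/56)*(-193) = -8299/56)
-27979 + G(-28 - l(-1)) = -27979 - 8299/56 = -1575123/56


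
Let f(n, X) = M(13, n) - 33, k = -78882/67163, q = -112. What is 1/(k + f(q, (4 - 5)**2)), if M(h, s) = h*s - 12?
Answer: -67163/100890545 ≈ -0.00066570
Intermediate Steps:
M(h, s) = -12 + h*s
k = -78882/67163 (k = -78882*1/67163 = -78882/67163 ≈ -1.1745)
f(n, X) = -45 + 13*n (f(n, X) = (-12 + 13*n) - 33 = -45 + 13*n)
1/(k + f(q, (4 - 5)**2)) = 1/(-78882/67163 + (-45 + 13*(-112))) = 1/(-78882/67163 + (-45 - 1456)) = 1/(-78882/67163 - 1501) = 1/(-100890545/67163) = -67163/100890545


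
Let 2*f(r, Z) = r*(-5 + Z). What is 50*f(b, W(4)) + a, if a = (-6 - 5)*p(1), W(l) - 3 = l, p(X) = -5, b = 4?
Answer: 255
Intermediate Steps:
W(l) = 3 + l
f(r, Z) = r*(-5 + Z)/2 (f(r, Z) = (r*(-5 + Z))/2 = r*(-5 + Z)/2)
a = 55 (a = (-6 - 5)*(-5) = -11*(-5) = 55)
50*f(b, W(4)) + a = 50*((1/2)*4*(-5 + (3 + 4))) + 55 = 50*((1/2)*4*(-5 + 7)) + 55 = 50*((1/2)*4*2) + 55 = 50*4 + 55 = 200 + 55 = 255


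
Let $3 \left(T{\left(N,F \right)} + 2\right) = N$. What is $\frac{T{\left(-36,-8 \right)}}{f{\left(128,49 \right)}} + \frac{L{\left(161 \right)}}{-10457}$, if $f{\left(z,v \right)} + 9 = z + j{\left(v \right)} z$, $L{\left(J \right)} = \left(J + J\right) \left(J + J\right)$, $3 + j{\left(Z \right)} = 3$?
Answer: $- \frac{1783542}{177769} \approx -10.033$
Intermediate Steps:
$T{\left(N,F \right)} = -2 + \frac{N}{3}$
$j{\left(Z \right)} = 0$ ($j{\left(Z \right)} = -3 + 3 = 0$)
$L{\left(J \right)} = 4 J^{2}$ ($L{\left(J \right)} = 2 J 2 J = 4 J^{2}$)
$f{\left(z,v \right)} = -9 + z$ ($f{\left(z,v \right)} = -9 + \left(z + 0 z\right) = -9 + \left(z + 0\right) = -9 + z$)
$\frac{T{\left(-36,-8 \right)}}{f{\left(128,49 \right)}} + \frac{L{\left(161 \right)}}{-10457} = \frac{-2 + \frac{1}{3} \left(-36\right)}{-9 + 128} + \frac{4 \cdot 161^{2}}{-10457} = \frac{-2 - 12}{119} + 4 \cdot 25921 \left(- \frac{1}{10457}\right) = \left(-14\right) \frac{1}{119} + 103684 \left(- \frac{1}{10457}\right) = - \frac{2}{17} - \frac{103684}{10457} = - \frac{1783542}{177769}$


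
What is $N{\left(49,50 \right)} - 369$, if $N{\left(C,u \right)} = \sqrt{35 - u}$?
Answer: $-369 + i \sqrt{15} \approx -369.0 + 3.873 i$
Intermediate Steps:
$N{\left(49,50 \right)} - 369 = \sqrt{35 - 50} - 369 = \sqrt{-15} - 369 = i \sqrt{15} - 369 = -369 + i \sqrt{15}$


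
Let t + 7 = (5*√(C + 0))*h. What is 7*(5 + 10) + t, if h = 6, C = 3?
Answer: 98 + 30*√3 ≈ 149.96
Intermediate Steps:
t = -7 + 30*√3 (t = -7 + (5*√(3 + 0))*6 = -7 + (5*√3)*6 = -7 + 30*√3 ≈ 44.962)
7*(5 + 10) + t = 7*(5 + 10) + (-7 + 30*√3) = 7*15 + (-7 + 30*√3) = 105 + (-7 + 30*√3) = 98 + 30*√3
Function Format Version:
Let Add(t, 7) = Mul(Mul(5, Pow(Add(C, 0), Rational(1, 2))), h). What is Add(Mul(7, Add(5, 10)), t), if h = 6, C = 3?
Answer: Add(98, Mul(30, Pow(3, Rational(1, 2)))) ≈ 149.96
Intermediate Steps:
t = Add(-7, Mul(30, Pow(3, Rational(1, 2)))) (t = Add(-7, Mul(Mul(5, Pow(Add(3, 0), Rational(1, 2))), 6)) = Add(-7, Mul(Mul(5, Pow(3, Rational(1, 2))), 6)) = Add(-7, Mul(30, Pow(3, Rational(1, 2)))) ≈ 44.962)
Add(Mul(7, Add(5, 10)), t) = Add(Mul(7, Add(5, 10)), Add(-7, Mul(30, Pow(3, Rational(1, 2))))) = Add(Mul(7, 15), Add(-7, Mul(30, Pow(3, Rational(1, 2))))) = Add(105, Add(-7, Mul(30, Pow(3, Rational(1, 2))))) = Add(98, Mul(30, Pow(3, Rational(1, 2))))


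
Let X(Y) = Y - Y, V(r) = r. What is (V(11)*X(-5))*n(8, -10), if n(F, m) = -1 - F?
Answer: 0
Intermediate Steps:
X(Y) = 0
(V(11)*X(-5))*n(8, -10) = (11*0)*(-1 - 1*8) = 0*(-1 - 8) = 0*(-9) = 0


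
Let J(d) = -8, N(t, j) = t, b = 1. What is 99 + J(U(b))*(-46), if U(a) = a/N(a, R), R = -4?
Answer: 467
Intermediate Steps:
U(a) = 1 (U(a) = a/a = 1)
99 + J(U(b))*(-46) = 99 - 8*(-46) = 99 + 368 = 467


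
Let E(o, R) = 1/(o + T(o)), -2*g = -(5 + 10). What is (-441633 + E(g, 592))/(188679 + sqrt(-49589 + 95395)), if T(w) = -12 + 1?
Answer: -583288487007/249198034645 + 3091433*sqrt(45806)/249198034645 ≈ -2.3380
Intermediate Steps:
g = 15/2 (g = -(-1)*(5 + 10)/2 = -(-1)*15/2 = -1/2*(-15) = 15/2 ≈ 7.5000)
T(w) = -11
E(o, R) = 1/(-11 + o) (E(o, R) = 1/(o - 11) = 1/(-11 + o))
(-441633 + E(g, 592))/(188679 + sqrt(-49589 + 95395)) = (-441633 + 1/(-11 + 15/2))/(188679 + sqrt(-49589 + 95395)) = (-441633 + 1/(-7/2))/(188679 + sqrt(45806)) = (-441633 - 2/7)/(188679 + sqrt(45806)) = -3091433/(7*(188679 + sqrt(45806)))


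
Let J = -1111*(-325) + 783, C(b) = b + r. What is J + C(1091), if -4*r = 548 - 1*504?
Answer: 362938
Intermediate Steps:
r = -11 (r = -(548 - 1*504)/4 = -(548 - 504)/4 = -¼*44 = -11)
C(b) = -11 + b (C(b) = b - 11 = -11 + b)
J = 361858 (J = 361075 + 783 = 361858)
J + C(1091) = 361858 + (-11 + 1091) = 361858 + 1080 = 362938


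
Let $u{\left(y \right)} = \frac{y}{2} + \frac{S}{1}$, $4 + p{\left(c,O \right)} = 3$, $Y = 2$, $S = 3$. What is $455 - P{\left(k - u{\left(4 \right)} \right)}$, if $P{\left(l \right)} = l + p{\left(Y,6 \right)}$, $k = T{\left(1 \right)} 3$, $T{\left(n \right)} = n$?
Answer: $458$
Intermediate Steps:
$p{\left(c,O \right)} = -1$ ($p{\left(c,O \right)} = -4 + 3 = -1$)
$k = 3$ ($k = 1 \cdot 3 = 3$)
$u{\left(y \right)} = 3 + \frac{y}{2}$ ($u{\left(y \right)} = \frac{y}{2} + \frac{3}{1} = y \frac{1}{2} + 3 \cdot 1 = \frac{y}{2} + 3 = 3 + \frac{y}{2}$)
$P{\left(l \right)} = -1 + l$ ($P{\left(l \right)} = l - 1 = -1 + l$)
$455 - P{\left(k - u{\left(4 \right)} \right)} = 455 - \left(-1 + \left(3 - \left(3 + \frac{1}{2} \cdot 4\right)\right)\right) = 455 - \left(-1 + \left(3 - \left(3 + 2\right)\right)\right) = 455 - \left(-1 + \left(3 - 5\right)\right) = 455 - \left(-1 - 2\right) = 455 - -3 = 455 + 3 = 458$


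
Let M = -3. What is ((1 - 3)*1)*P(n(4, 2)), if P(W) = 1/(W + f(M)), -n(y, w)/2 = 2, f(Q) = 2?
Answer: 1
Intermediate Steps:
n(y, w) = -4 (n(y, w) = -2*2 = -4)
P(W) = 1/(2 + W) (P(W) = 1/(W + 2) = 1/(2 + W))
((1 - 3)*1)*P(n(4, 2)) = ((1 - 3)*1)/(2 - 4) = -2*1/(-2) = -2*(-½) = 1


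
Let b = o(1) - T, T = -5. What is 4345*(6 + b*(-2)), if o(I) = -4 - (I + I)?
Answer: 34760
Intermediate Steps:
o(I) = -4 - 2*I
b = -1 (b = (-4 - 2*1) - 1*(-5) = (-4 - 2) + 5 = -6 + 5 = -1)
4345*(6 + b*(-2)) = 4345*(6 - 1*(-2)) = 4345*(6 + 2) = 4345*8 = 34760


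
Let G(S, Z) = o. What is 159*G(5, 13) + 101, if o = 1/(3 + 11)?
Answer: 1573/14 ≈ 112.36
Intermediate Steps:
o = 1/14 ≈ 0.071429
G(S, Z) = 1/14
159*G(5, 13) + 101 = 159*(1/14) + 101 = 159/14 + 101 = 1573/14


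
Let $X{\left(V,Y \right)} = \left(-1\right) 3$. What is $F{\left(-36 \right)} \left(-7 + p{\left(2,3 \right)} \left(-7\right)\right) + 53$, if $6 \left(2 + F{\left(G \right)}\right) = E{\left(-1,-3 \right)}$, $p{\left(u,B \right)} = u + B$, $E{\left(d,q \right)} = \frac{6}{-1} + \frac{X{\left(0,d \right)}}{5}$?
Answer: $\frac{916}{5} \approx 183.2$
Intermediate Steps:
$X{\left(V,Y \right)} = -3$
$E{\left(d,q \right)} = - \frac{33}{5}$ ($E{\left(d,q \right)} = \frac{6}{-1} - \frac{3}{5} = 6 \left(-1\right) - \frac{3}{5} = -6 - \frac{3}{5} = - \frac{33}{5}$)
$p{\left(u,B \right)} = B + u$
$F{\left(G \right)} = - \frac{31}{10}$ ($F{\left(G \right)} = -2 + \frac{1}{6} \left(- \frac{33}{5}\right) = -2 - \frac{11}{10} = - \frac{31}{10}$)
$F{\left(-36 \right)} \left(-7 + p{\left(2,3 \right)} \left(-7\right)\right) + 53 = - \frac{31 \left(-7 + \left(3 + 2\right) \left(-7\right)\right)}{10} + 53 = - \frac{31 \left(-7 + 5 \left(-7\right)\right)}{10} + 53 = - \frac{31 \left(-7 - 35\right)}{10} + 53 = \left(- \frac{31}{10}\right) \left(-42\right) + 53 = \frac{651}{5} + 53 = \frac{916}{5}$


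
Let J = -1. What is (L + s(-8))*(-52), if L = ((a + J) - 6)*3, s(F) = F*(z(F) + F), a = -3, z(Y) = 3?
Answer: -520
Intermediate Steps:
s(F) = F*(3 + F)
L = -30 (L = ((-3 - 1) - 6)*3 = (-4 - 6)*3 = -10*3 = -30)
(L + s(-8))*(-52) = (-30 - 8*(3 - 8))*(-52) = (-30 - 8*(-5))*(-52) = (-30 + 40)*(-52) = 10*(-52) = -520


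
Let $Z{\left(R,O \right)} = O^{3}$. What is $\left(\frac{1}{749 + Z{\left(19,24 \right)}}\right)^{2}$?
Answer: $\frac{1}{212372329} \approx 4.7087 \cdot 10^{-9}$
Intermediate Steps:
$\left(\frac{1}{749 + Z{\left(19,24 \right)}}\right)^{2} = \left(\frac{1}{749 + 24^{3}}\right)^{2} = \left(\frac{1}{749 + 13824}\right)^{2} = \left(\frac{1}{14573}\right)^{2} = \frac{1}{212372329}$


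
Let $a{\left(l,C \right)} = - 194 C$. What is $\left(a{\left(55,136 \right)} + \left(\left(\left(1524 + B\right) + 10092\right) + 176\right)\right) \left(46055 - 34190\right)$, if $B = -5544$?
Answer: $-238913640$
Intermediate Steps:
$\left(a{\left(55,136 \right)} + \left(\left(\left(1524 + B\right) + 10092\right) + 176\right)\right) \left(46055 - 34190\right) = \left(\left(-194\right) 136 + \left(\left(\left(1524 - 5544\right) + 10092\right) + 176\right)\right) \left(46055 - 34190\right) = \left(-26384 + \left(\left(-4020 + 10092\right) + 176\right)\right) 11865 = \left(-26384 + \left(6072 + 176\right)\right) 11865 = \left(-26384 + 6248\right) 11865 = \left(-20136\right) 11865 = -238913640$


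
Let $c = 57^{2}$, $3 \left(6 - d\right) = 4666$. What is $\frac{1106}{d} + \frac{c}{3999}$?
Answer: $\frac{43635}{442556} \approx 0.098598$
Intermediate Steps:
$d = - \frac{4648}{3}$ ($d = 6 - \frac{4666}{3} = - \frac{4648}{3} \approx -1549.3$)
$c = 3249$
$\frac{1106}{d} + \frac{c}{3999} = \frac{1106}{- \frac{4648}{3}} + \frac{3249}{3999} = 1106 \left(- \frac{3}{4648}\right) + 3249 \cdot \frac{1}{3999} = - \frac{237}{332} + \frac{1083}{1333} = \frac{43635}{442556}$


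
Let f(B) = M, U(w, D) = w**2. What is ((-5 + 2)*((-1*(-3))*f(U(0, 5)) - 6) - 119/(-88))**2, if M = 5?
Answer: 5094049/7744 ≈ 657.81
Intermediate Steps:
f(B) = 5
((-5 + 2)*((-1*(-3))*f(U(0, 5)) - 6) - 119/(-88))**2 = ((-5 + 2)*(-1*(-3)*5 - 6) - 119/(-88))**2 = (-3*(3*5 - 6) - 119*(-1/88))**2 = (-3*(15 - 6) + 119/88)**2 = (-3*9 + 119/88)**2 = (-27 + 119/88)**2 = (-2257/88)**2 = 5094049/7744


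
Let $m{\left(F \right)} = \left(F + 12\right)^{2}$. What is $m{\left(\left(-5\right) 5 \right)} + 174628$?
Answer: $174797$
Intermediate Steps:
$m{\left(F \right)} = \left(12 + F\right)^{2}$
$m{\left(\left(-5\right) 5 \right)} + 174628 = \left(12 - 25\right)^{2} + 174628 = \left(-13\right)^{2} + 174628 = 169 + 174628 = 174797$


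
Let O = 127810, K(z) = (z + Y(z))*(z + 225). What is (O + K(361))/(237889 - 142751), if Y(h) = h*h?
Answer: 38353731/47569 ≈ 806.28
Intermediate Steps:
Y(h) = h**2
K(z) = (225 + z)*(z + z**2) (K(z) = (z + z**2)*(z + 225) = (z + z**2)*(225 + z) = (225 + z)*(z + z**2))
(O + K(361))/(237889 - 142751) = (127810 + 361*(225 + 361**2 + 226*361))/(237889 - 142751) = (127810 + 361*(225 + 130321 + 81586))/95138 = (127810 + 361*212132)*(1/95138) = (127810 + 76579652)*(1/95138) = 76707462*(1/95138) = 38353731/47569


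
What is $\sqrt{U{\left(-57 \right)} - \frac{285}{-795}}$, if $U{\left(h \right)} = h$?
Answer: $\frac{i \sqrt{159106}}{53} \approx 7.5261 i$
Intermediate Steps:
$\sqrt{U{\left(-57 \right)} - \frac{285}{-795}} = \sqrt{-57 - \frac{285}{-795}} = \sqrt{-57 - - \frac{19}{53}} = \sqrt{-57 + \frac{19}{53}} = \sqrt{- \frac{3002}{53}} = \frac{i \sqrt{159106}}{53}$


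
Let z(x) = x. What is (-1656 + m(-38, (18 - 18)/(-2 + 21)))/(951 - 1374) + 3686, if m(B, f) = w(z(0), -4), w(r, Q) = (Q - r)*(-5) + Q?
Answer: 1560818/423 ≈ 3689.9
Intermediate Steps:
w(r, Q) = -4*Q + 5*r (w(r, Q) = (-5*Q + 5*r) + Q = -4*Q + 5*r)
m(B, f) = 16 (m(B, f) = -4*(-4) + 5*0 = 16 + 0 = 16)
(-1656 + m(-38, (18 - 18)/(-2 + 21)))/(951 - 1374) + 3686 = (-1656 + 16)/(951 - 1374) + 3686 = -1640/(-423) + 3686 = -1640*(-1/423) + 3686 = 1640/423 + 3686 = 1560818/423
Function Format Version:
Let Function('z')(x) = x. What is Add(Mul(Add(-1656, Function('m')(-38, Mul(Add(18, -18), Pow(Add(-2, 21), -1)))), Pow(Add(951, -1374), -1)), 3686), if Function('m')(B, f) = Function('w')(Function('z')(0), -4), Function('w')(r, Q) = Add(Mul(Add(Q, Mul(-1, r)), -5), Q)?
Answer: Rational(1560818, 423) ≈ 3689.9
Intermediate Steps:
Function('w')(r, Q) = Add(Mul(-4, Q), Mul(5, r)) (Function('w')(r, Q) = Add(Add(Mul(-5, Q), Mul(5, r)), Q) = Add(Mul(-4, Q), Mul(5, r)))
Function('m')(B, f) = 16 (Function('m')(B, f) = Add(Mul(-4, -4), Mul(5, 0)) = Add(16, 0) = 16)
Add(Mul(Add(-1656, Function('m')(-38, Mul(Add(18, -18), Pow(Add(-2, 21), -1)))), Pow(Add(951, -1374), -1)), 3686) = Add(Mul(Add(-1656, 16), Pow(Add(951, -1374), -1)), 3686) = Add(Mul(-1640, Pow(-423, -1)), 3686) = Add(Mul(-1640, Rational(-1, 423)), 3686) = Add(Rational(1640, 423), 3686) = Rational(1560818, 423)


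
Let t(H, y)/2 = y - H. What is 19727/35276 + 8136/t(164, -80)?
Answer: -34672345/2151836 ≈ -16.113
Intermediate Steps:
t(H, y) = -2*H + 2*y (t(H, y) = 2*(y - H) = -2*H + 2*y)
19727/35276 + 8136/t(164, -80) = 19727/35276 + 8136/(-2*164 + 2*(-80)) = 19727*(1/35276) + 8136/(-328 - 160) = 19727/35276 + 8136/(-488) = 19727/35276 + 8136*(-1/488) = 19727/35276 - 1017/61 = -34672345/2151836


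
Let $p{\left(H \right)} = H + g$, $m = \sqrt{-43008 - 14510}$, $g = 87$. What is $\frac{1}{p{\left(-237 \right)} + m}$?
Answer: $- \frac{75}{40009} - \frac{i \sqrt{57518}}{80018} \approx -0.0018746 - 0.0029972 i$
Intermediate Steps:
$m = i \sqrt{57518}$ ($m = \sqrt{-57518} = i \sqrt{57518} \approx 239.83 i$)
$p{\left(H \right)} = 87 + H$ ($p{\left(H \right)} = H + 87 = 87 + H$)
$\frac{1}{p{\left(-237 \right)} + m} = \frac{1}{\left(87 - 237\right) + i \sqrt{57518}} = \frac{1}{-150 + i \sqrt{57518}}$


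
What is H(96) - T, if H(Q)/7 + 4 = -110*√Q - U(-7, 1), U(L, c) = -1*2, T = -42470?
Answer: 42456 - 3080*√6 ≈ 34912.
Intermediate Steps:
U(L, c) = -2
H(Q) = -14 - 770*√Q (H(Q) = -28 + 7*(-110*√Q - 1*(-2)) = -28 + 7*(-110*√Q + 2) = -28 + 7*(2 - 110*√Q) = -28 + (14 - 770*√Q) = -14 - 770*√Q)
H(96) - T = (-14 - 3080*√6) - 1*(-42470) = (-14 - 3080*√6) + 42470 = 42456 - 3080*√6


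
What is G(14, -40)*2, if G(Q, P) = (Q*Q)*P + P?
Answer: -15760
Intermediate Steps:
G(Q, P) = P + P*Q² (G(Q, P) = Q²*P + P = P*Q² + P = P + P*Q²)
G(14, -40)*2 = -40*(1 + 14²)*2 = -40*(1 + 196)*2 = -40*197*2 = -7880*2 = -15760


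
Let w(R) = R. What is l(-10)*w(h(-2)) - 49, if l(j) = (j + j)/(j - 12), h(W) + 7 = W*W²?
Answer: -689/11 ≈ -62.636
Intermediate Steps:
h(W) = -7 + W³ (h(W) = -7 + W*W² = -7 + W³)
l(j) = 2*j/(-12 + j) (l(j) = (2*j)/(-12 + j) = 2*j/(-12 + j))
l(-10)*w(h(-2)) - 49 = (2*(-10)/(-12 - 10))*(-7 + (-2)³) - 49 = (2*(-10)/(-22))*(-7 - 8) - 49 = (2*(-10)*(-1/22))*(-15) - 49 = (10/11)*(-15) - 49 = -150/11 - 49 = -689/11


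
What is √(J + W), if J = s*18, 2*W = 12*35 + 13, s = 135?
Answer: √10586/2 ≈ 51.444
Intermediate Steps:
W = 433/2 (W = (12*35 + 13)/2 = (420 + 13)/2 = (½)*433 = 433/2 ≈ 216.50)
J = 2430 (J = 135*18 = 2430)
√(J + W) = √(2430 + 433/2) = √(5293/2) = √10586/2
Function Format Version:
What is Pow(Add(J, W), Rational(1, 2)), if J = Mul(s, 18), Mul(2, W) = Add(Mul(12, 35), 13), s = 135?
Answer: Mul(Rational(1, 2), Pow(10586, Rational(1, 2))) ≈ 51.444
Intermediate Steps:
W = Rational(433, 2) (W = Mul(Rational(1, 2), Add(Mul(12, 35), 13)) = Mul(Rational(1, 2), Add(420, 13)) = Mul(Rational(1, 2), 433) = Rational(433, 2) ≈ 216.50)
J = 2430 (J = Mul(135, 18) = 2430)
Pow(Add(J, W), Rational(1, 2)) = Pow(Add(2430, Rational(433, 2)), Rational(1, 2)) = Pow(Rational(5293, 2), Rational(1, 2)) = Mul(Rational(1, 2), Pow(10586, Rational(1, 2)))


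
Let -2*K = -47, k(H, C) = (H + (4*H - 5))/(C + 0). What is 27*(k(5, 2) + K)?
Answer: 1809/2 ≈ 904.50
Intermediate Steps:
k(H, C) = (-5 + 5*H)/C (k(H, C) = (H + (-5 + 4*H))/C = (-5 + 5*H)/C)
K = 47/2 (K = -½*(-47) = 47/2 ≈ 23.500)
27*(k(5, 2) + K) = 27*(5*(-1 + 5)/2 + 47/2) = 27*(5*(½)*4 + 47/2) = 27*(10 + 47/2) = 27*(67/2) = 1809/2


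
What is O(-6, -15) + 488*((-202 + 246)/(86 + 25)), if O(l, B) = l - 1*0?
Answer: 20806/111 ≈ 187.44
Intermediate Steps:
O(l, B) = l (O(l, B) = l + 0 = l)
O(-6, -15) + 488*((-202 + 246)/(86 + 25)) = -6 + 488*((-202 + 246)/(86 + 25)) = -6 + 488*(44/111) = -6 + 21472/111 = 20806/111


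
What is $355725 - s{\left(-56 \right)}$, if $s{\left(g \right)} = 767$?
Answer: $354958$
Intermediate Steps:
$355725 - s{\left(-56 \right)} = 355725 - 767 = 354958$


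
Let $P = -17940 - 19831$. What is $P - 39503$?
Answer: $-77274$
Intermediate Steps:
$P = -37771$
$P - 39503 = -37771 - 39503 = -77274$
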